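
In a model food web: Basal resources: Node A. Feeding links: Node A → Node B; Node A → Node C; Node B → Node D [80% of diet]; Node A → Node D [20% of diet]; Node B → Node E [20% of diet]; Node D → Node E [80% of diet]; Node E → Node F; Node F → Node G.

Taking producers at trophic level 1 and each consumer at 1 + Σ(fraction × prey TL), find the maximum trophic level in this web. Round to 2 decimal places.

Node B: 1 + 1 = 2
Node C: 1 + 1 = 2
Node D: 1 + (0.8×2 + 0.2×1) = 2.8
Node E: 1 + (0.2×2 + 0.8×2.8) = 3.64
Node F: 1 + 3.64 = 4.64
Node G: 1 + 4.64 = 5.64

5.64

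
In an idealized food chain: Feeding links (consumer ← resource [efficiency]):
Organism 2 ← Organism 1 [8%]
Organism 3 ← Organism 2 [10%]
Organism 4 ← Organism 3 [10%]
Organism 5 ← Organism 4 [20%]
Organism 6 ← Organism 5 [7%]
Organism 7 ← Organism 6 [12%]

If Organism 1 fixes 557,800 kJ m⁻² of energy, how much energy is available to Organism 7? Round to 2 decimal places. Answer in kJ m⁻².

0.75 kJ m⁻²

Organism 2: 557800 × 0.08 = 44624 kJ m⁻²
Organism 3: 44624 × 0.1 = 4462.4 kJ m⁻²
Organism 4: 4462.4 × 0.1 = 446.24 kJ m⁻²
Organism 5: 446.24 × 0.2 = 89.248 kJ m⁻²
Organism 6: 89.248 × 0.07 = 6.24736 kJ m⁻²
Organism 7: 6.24736 × 0.12 = 0.7496832 kJ m⁻²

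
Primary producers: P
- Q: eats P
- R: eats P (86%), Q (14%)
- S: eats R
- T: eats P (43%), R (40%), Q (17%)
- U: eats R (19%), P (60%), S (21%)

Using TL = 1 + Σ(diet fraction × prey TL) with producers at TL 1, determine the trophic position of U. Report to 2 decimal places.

Q: 1 + 1 = 2
R: 1 + (0.86×1 + 0.14×2) = 2.14
S: 1 + 2.14 = 3.14
T: 1 + (0.43×1 + 0.4×2.14 + 0.17×2) = 2.626
U: 1 + (0.19×2.14 + 0.6×1 + 0.21×3.14) = 2.666

2.67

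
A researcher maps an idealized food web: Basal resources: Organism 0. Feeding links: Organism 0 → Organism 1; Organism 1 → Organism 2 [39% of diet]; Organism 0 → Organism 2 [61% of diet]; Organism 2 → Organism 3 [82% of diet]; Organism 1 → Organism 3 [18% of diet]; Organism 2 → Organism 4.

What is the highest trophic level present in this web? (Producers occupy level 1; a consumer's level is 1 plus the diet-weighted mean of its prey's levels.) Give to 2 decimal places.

3.39

Organism 1: 1 + 1 = 2
Organism 2: 1 + (0.39×2 + 0.61×1) = 2.39
Organism 3: 1 + (0.82×2.39 + 0.18×2) = 3.3198
Organism 4: 1 + 2.39 = 3.39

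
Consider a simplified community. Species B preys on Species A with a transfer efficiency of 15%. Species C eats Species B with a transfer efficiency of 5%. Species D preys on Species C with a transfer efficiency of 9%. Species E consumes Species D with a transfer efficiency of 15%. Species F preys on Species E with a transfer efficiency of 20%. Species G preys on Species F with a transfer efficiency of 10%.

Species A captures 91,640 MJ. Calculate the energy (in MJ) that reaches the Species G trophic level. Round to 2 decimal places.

Species B: 91640 × 0.15 = 13746 MJ
Species C: 13746 × 0.05 = 687.3 MJ
Species D: 687.3 × 0.09 = 61.857 MJ
Species E: 61.857 × 0.15 = 9.27855 MJ
Species F: 9.27855 × 0.2 = 1.85571 MJ
Species G: 1.85571 × 0.1 = 0.185571 MJ

0.19 MJ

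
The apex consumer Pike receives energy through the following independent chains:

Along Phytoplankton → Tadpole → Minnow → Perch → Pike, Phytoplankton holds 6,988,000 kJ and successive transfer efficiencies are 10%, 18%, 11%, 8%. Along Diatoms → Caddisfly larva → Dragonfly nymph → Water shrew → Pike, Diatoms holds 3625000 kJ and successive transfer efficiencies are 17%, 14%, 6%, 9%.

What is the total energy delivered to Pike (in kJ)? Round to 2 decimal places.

Via Phytoplankton: 6988000 × 0.1 × 0.18 × 0.11 × 0.08 = 1106.8992 kJ
Via Diatoms: 3625000 × 0.17 × 0.14 × 0.06 × 0.09 = 465.885 kJ
Total at Pike: 1106.8992 + 465.885 = 1572.7842 kJ

1572.78 kJ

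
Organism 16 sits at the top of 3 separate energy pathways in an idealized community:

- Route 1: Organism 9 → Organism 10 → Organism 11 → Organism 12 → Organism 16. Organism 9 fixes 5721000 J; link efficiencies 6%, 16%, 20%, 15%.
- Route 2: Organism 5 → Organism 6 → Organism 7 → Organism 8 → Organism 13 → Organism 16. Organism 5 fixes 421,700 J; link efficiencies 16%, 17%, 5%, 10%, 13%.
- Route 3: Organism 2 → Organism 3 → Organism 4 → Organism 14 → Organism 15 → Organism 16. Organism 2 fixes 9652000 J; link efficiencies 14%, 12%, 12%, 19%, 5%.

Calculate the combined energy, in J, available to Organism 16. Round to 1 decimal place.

1840.0 J

Route 1: 5721000 × 0.06 × 0.16 × 0.2 × 0.15 = 1647.648 J
Route 2: 421700 × 0.16 × 0.17 × 0.05 × 0.1 × 0.13 = 7.455656 J
Route 3: 9652000 × 0.14 × 0.12 × 0.12 × 0.19 × 0.05 = 184.855104 J
Total at Organism 16: 1647.648 + 7.455656 + 184.855104 = 1839.95876 J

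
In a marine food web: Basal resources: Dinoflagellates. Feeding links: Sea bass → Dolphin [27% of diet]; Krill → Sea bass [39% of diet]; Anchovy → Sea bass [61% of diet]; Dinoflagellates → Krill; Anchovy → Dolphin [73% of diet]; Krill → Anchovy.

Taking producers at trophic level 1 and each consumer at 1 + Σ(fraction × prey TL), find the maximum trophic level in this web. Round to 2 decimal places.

4.16

Krill: 1 + 1 = 2
Anchovy: 1 + 2 = 3
Sea bass: 1 + (0.39×2 + 0.61×3) = 3.61
Dolphin: 1 + (0.73×3 + 0.27×3.61) = 4.1647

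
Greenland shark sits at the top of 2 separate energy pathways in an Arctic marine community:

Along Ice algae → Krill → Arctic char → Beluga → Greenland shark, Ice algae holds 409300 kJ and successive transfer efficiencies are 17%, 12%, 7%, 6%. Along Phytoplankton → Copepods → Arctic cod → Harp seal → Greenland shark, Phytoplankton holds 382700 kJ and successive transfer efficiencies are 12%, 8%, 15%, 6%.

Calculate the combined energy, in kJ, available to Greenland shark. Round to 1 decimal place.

Via Ice algae: 409300 × 0.17 × 0.12 × 0.07 × 0.06 = 35.068824 kJ
Via Phytoplankton: 382700 × 0.12 × 0.08 × 0.15 × 0.06 = 33.06528 kJ
Total at Greenland shark: 35.068824 + 33.06528 = 68.134104 kJ

68.1 kJ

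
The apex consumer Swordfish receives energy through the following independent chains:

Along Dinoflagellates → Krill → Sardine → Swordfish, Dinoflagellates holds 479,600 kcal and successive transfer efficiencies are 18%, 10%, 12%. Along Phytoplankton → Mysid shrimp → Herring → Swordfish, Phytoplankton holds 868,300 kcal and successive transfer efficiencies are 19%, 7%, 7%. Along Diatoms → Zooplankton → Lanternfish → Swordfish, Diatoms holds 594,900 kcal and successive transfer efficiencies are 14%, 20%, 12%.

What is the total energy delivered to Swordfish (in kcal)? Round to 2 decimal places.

3843.19 kcal

Via Dinoflagellates: 479600 × 0.18 × 0.1 × 0.12 = 1035.936 kcal
Via Phytoplankton: 868300 × 0.19 × 0.07 × 0.07 = 808.3873 kcal
Via Diatoms: 594900 × 0.14 × 0.2 × 0.12 = 1998.864 kcal
Total at Swordfish: 1035.936 + 808.3873 + 1998.864 = 3843.1873 kcal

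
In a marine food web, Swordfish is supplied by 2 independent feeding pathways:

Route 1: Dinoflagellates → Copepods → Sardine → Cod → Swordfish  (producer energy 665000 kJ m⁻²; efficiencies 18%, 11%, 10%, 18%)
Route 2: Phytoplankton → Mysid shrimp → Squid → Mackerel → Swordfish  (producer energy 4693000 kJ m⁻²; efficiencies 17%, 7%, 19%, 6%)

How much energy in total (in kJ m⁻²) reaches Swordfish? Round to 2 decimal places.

873.66 kJ m⁻²

Route 1: 665000 × 0.18 × 0.11 × 0.1 × 0.18 = 237.006 kJ m⁻²
Route 2: 4693000 × 0.17 × 0.07 × 0.19 × 0.06 = 636.65238 kJ m⁻²
Total at Swordfish: 237.006 + 636.65238 = 873.65838 kJ m⁻²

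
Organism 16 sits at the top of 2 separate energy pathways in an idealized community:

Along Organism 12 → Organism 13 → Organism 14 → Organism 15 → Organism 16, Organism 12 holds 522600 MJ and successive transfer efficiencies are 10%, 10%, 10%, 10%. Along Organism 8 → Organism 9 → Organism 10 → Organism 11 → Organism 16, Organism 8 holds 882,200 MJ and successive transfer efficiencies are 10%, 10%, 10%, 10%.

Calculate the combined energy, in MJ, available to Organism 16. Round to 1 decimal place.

140.5 MJ

Via Organism 12: 522600 × 0.1 × 0.1 × 0.1 × 0.1 = 52.26 MJ
Via Organism 8: 882200 × 0.1 × 0.1 × 0.1 × 0.1 = 88.22 MJ
Total at Organism 16: 52.26 + 88.22 = 140.48 MJ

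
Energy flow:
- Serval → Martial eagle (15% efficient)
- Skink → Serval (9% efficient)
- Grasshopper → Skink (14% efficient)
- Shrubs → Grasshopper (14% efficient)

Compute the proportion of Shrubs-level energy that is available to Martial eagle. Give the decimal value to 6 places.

Product of link efficiencies: 0.14 × 0.14 × 0.09 × 0.15 = 0.0002646

0.000265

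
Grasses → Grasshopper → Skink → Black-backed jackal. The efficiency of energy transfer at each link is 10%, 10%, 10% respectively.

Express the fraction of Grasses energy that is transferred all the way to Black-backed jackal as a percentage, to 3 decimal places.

0.100%

Product of link efficiencies: 0.1 × 0.1 × 0.1 = 0.001
As a percentage: 0.001 × 100 = 0.100%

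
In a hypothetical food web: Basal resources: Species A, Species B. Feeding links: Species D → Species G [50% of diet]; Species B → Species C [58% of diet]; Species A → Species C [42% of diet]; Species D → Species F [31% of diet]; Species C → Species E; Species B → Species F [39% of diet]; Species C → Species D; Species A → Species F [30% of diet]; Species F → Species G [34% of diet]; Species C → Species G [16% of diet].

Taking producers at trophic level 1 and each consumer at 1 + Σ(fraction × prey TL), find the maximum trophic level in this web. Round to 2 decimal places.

Species C: 1 + (0.42×1 + 0.58×1) = 2
Species D: 1 + 2 = 3
Species E: 1 + 2 = 3
Species F: 1 + (0.3×1 + 0.31×3 + 0.39×1) = 2.62
Species G: 1 + (0.34×2.62 + 0.16×2 + 0.5×3) = 3.7108

3.71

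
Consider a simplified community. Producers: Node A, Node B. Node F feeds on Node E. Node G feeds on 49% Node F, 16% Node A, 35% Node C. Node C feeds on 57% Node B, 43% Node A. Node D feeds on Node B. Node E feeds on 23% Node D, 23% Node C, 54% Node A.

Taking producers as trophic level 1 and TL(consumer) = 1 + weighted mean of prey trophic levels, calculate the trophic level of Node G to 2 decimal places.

Node C: 1 + (0.57×1 + 0.43×1) = 2
Node D: 1 + 1 = 2
Node E: 1 + (0.23×2 + 0.23×2 + 0.54×1) = 2.46
Node F: 1 + 2.46 = 3.46
Node G: 1 + (0.49×3.46 + 0.16×1 + 0.35×2) = 3.5554

3.56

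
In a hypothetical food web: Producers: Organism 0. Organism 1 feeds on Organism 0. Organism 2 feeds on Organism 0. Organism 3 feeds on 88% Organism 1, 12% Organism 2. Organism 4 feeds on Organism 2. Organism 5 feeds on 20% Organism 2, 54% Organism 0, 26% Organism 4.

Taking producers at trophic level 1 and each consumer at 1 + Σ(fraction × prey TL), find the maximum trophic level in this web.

Organism 1: 1 + 1 = 2
Organism 2: 1 + 1 = 2
Organism 3: 1 + (0.88×2 + 0.12×2) = 3
Organism 4: 1 + 2 = 3
Organism 5: 1 + (0.2×2 + 0.54×1 + 0.26×3) = 2.72

3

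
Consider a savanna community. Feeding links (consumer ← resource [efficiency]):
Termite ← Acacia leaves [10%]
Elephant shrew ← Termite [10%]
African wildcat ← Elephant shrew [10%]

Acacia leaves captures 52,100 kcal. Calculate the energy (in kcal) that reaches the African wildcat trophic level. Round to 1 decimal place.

52.1 kcal

Termite: 52100 × 0.1 = 5210 kcal
Elephant shrew: 5210 × 0.1 = 521 kcal
African wildcat: 521 × 0.1 = 52.1 kcal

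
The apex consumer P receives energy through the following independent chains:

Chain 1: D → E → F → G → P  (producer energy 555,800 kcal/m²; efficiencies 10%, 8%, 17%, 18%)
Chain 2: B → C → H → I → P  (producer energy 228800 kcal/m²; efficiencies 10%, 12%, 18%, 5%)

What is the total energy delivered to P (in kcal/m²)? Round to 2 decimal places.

160.77 kcal/m²

Chain 1: 555800 × 0.1 × 0.08 × 0.17 × 0.18 = 136.05984 kcal/m²
Chain 2: 228800 × 0.1 × 0.12 × 0.18 × 0.05 = 24.7104 kcal/m²
Total at P: 136.05984 + 24.7104 = 160.77024 kcal/m²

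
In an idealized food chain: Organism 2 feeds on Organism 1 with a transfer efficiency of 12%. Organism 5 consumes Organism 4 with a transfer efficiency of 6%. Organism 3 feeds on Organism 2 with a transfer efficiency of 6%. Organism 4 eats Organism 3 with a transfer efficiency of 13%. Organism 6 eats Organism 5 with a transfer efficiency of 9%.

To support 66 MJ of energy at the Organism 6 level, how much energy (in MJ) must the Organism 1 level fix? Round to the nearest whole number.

13057930 MJ

Cumulative transfer efficiency: 0.12 × 0.06 × 0.13 × 0.06 × 0.09 = 0.0000050544
Organism 1 energy = 66 / 0.0000050544 = 13057930 MJ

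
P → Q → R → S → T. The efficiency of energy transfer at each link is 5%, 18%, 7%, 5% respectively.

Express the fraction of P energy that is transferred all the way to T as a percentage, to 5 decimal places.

0.00315%

Product of link efficiencies: 0.05 × 0.18 × 0.07 × 0.05 = 0.0000315
As a percentage: 0.0000315 × 100 = 0.00315%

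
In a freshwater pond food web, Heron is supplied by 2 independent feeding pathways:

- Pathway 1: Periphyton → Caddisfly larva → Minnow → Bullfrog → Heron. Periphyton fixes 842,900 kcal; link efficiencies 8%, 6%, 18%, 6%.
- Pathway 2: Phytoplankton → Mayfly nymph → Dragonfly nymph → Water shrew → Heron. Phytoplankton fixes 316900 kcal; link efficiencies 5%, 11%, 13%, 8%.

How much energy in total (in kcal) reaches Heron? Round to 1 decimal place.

61.8 kcal

Pathway 1: 842900 × 0.08 × 0.06 × 0.18 × 0.06 = 43.695936 kcal
Pathway 2: 316900 × 0.05 × 0.11 × 0.13 × 0.08 = 18.12668 kcal
Total at Heron: 43.695936 + 18.12668 = 61.822616 kcal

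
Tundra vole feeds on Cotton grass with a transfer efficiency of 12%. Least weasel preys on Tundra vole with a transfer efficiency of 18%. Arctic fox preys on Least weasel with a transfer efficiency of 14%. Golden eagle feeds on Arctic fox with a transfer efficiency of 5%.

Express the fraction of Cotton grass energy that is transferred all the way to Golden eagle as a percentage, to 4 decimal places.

Product of link efficiencies: 0.12 × 0.18 × 0.14 × 0.05 = 0.0001512
As a percentage: 0.0001512 × 100 = 0.0151%

0.0151%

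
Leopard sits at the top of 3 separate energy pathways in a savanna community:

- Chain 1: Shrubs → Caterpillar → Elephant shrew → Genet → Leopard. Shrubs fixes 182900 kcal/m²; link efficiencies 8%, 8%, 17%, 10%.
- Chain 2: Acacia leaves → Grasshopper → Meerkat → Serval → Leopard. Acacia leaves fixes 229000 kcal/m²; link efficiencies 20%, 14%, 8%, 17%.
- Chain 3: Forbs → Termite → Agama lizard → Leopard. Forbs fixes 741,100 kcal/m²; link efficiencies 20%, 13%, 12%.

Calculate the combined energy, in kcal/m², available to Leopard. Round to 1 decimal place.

2419.3 kcal/m²

Chain 1: 182900 × 0.08 × 0.08 × 0.17 × 0.1 = 19.89952 kcal/m²
Chain 2: 229000 × 0.2 × 0.14 × 0.08 × 0.17 = 87.2032 kcal/m²
Chain 3: 741100 × 0.2 × 0.13 × 0.12 = 2312.232 kcal/m²
Total at Leopard: 19.89952 + 87.2032 + 2312.232 = 2419.33472 kcal/m²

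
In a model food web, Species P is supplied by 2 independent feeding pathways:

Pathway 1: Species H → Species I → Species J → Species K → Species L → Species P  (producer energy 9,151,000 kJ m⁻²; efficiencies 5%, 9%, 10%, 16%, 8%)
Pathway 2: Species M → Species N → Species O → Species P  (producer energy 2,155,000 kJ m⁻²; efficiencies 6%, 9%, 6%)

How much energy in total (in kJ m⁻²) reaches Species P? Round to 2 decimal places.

Pathway 1: 9151000 × 0.05 × 0.09 × 0.1 × 0.16 × 0.08 = 52.70976 kJ m⁻²
Pathway 2: 2155000 × 0.06 × 0.09 × 0.06 = 698.22 kJ m⁻²
Total at Species P: 52.70976 + 698.22 = 750.92976 kJ m⁻²

750.93 kJ m⁻²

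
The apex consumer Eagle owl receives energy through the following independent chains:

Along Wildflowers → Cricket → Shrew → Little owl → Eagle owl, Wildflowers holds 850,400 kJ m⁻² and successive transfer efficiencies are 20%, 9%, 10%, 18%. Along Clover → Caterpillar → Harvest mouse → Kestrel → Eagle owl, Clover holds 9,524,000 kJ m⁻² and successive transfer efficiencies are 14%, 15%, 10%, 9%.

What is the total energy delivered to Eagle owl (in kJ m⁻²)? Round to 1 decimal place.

Via Wildflowers: 850400 × 0.2 × 0.09 × 0.1 × 0.18 = 275.5296 kJ m⁻²
Via Clover: 9524000 × 0.14 × 0.15 × 0.1 × 0.09 = 1800.036 kJ m⁻²
Total at Eagle owl: 275.5296 + 1800.036 = 2075.5656 kJ m⁻²

2075.6 kJ m⁻²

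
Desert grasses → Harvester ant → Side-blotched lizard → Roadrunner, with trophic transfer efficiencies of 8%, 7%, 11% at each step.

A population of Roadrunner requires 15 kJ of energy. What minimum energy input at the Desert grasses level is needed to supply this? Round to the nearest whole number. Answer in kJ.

24351 kJ

Cumulative transfer efficiency: 0.08 × 0.07 × 0.11 = 0.000616
Desert grasses energy = 15 / 0.000616 = 24351 kJ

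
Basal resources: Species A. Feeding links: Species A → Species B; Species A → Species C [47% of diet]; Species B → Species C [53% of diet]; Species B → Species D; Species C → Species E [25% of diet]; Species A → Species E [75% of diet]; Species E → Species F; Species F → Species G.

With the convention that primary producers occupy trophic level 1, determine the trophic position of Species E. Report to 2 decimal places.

Species B: 1 + 1 = 2
Species C: 1 + (0.47×1 + 0.53×2) = 2.53
Species D: 1 + 2 = 3
Species E: 1 + (0.25×2.53 + 0.75×1) = 2.3825
Species F: 1 + 2.3825 = 3.3825
Species G: 1 + 3.3825 = 4.3825

2.38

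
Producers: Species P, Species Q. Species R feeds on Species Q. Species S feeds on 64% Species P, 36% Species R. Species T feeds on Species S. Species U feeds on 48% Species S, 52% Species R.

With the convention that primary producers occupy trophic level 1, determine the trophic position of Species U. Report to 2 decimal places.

Species R: 1 + 1 = 2
Species S: 1 + (0.64×1 + 0.36×2) = 2.36
Species T: 1 + 2.36 = 3.36
Species U: 1 + (0.48×2.36 + 0.52×2) = 3.1728

3.17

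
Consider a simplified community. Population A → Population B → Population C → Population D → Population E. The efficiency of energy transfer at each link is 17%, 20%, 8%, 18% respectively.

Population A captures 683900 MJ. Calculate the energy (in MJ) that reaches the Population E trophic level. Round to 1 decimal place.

334.8 MJ

Population B: 683900 × 0.17 = 116263 MJ
Population C: 116263 × 0.2 = 23252.6 MJ
Population D: 23252.6 × 0.08 = 1860.208 MJ
Population E: 1860.208 × 0.18 = 334.83744 MJ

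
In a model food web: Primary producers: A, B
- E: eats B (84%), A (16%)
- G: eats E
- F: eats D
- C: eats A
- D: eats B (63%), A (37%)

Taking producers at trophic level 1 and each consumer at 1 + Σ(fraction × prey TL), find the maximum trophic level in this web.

C: 1 + 1 = 2
D: 1 + (0.63×1 + 0.37×1) = 2
E: 1 + (0.84×1 + 0.16×1) = 2
F: 1 + 2 = 3
G: 1 + 2 = 3

3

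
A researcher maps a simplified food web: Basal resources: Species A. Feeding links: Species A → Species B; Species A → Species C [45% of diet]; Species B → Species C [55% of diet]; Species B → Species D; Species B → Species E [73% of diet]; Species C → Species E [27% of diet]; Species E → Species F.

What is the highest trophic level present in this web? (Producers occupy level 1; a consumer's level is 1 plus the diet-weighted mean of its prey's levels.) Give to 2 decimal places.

4.15

Species B: 1 + 1 = 2
Species C: 1 + (0.45×1 + 0.55×2) = 2.55
Species D: 1 + 2 = 3
Species E: 1 + (0.73×2 + 0.27×2.55) = 3.1485
Species F: 1 + 3.1485 = 4.1485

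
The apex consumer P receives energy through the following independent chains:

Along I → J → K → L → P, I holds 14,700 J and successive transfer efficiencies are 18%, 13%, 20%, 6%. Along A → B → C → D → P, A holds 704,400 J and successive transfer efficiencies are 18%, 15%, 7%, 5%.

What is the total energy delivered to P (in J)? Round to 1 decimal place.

Via I: 14700 × 0.18 × 0.13 × 0.2 × 0.06 = 4.12776 J
Via A: 704400 × 0.18 × 0.15 × 0.07 × 0.05 = 66.5658 J
Total at P: 4.12776 + 66.5658 = 70.69356 J

70.7 J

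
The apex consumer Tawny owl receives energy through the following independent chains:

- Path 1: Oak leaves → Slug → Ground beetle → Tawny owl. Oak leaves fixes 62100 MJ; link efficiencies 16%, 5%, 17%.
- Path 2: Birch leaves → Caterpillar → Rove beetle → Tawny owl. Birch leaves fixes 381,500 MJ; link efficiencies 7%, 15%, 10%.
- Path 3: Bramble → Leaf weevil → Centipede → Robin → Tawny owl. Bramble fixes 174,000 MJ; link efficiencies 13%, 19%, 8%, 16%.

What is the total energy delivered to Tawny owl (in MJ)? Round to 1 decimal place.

540.0 MJ

Path 1: 62100 × 0.16 × 0.05 × 0.17 = 84.456 MJ
Path 2: 381500 × 0.07 × 0.15 × 0.1 = 400.575 MJ
Path 3: 174000 × 0.13 × 0.19 × 0.08 × 0.16 = 55.01184 MJ
Total at Tawny owl: 84.456 + 400.575 + 55.01184 = 540.04284 MJ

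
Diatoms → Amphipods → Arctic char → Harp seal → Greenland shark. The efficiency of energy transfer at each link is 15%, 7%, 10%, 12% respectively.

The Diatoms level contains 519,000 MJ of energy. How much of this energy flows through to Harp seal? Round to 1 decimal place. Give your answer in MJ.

545.0 MJ

Amphipods: 519000 × 0.15 = 77850 MJ
Arctic char: 77850 × 0.07 = 5449.5 MJ
Harp seal: 5449.5 × 0.1 = 544.95 MJ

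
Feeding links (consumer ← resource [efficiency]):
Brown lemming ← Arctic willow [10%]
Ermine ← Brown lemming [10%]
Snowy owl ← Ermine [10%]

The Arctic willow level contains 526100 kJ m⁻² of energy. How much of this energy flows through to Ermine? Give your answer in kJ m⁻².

5261 kJ m⁻²

Brown lemming: 526100 × 0.1 = 52610 kJ m⁻²
Ermine: 52610 × 0.1 = 5261 kJ m⁻²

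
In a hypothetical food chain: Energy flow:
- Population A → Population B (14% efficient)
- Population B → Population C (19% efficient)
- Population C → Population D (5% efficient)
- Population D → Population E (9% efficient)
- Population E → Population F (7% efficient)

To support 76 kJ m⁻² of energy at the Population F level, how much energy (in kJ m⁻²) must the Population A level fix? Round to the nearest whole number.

9070295 kJ m⁻²

Cumulative transfer efficiency: 0.14 × 0.19 × 0.05 × 0.09 × 0.07 = 0.000008379
Population A energy = 76 / 0.000008379 = 9070295 kJ m⁻²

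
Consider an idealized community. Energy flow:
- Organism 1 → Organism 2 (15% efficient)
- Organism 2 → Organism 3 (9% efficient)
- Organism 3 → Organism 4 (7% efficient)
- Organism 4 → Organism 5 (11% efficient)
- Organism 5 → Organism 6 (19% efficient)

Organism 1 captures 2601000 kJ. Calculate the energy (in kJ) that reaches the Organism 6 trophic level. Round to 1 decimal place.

Organism 2: 2601000 × 0.15 = 390150 kJ
Organism 3: 390150 × 0.09 = 35113.5 kJ
Organism 4: 35113.5 × 0.07 = 2457.945 kJ
Organism 5: 2457.945 × 0.11 = 270.37395 kJ
Organism 6: 270.37395 × 0.19 = 51.3710505 kJ

51.4 kJ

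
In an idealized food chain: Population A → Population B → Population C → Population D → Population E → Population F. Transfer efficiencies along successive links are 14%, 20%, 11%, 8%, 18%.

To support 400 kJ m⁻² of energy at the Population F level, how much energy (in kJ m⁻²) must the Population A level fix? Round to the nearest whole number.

9018759 kJ m⁻²

Cumulative transfer efficiency: 0.14 × 0.2 × 0.11 × 0.08 × 0.18 = 0.000044352
Population A energy = 400 / 0.000044352 = 9018759 kJ m⁻²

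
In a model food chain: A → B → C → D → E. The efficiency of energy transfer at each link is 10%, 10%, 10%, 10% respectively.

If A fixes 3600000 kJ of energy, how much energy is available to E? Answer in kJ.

B: 3600000 × 0.1 = 360000 kJ
C: 360000 × 0.1 = 36000 kJ
D: 36000 × 0.1 = 3600 kJ
E: 3600 × 0.1 = 360 kJ

360 kJ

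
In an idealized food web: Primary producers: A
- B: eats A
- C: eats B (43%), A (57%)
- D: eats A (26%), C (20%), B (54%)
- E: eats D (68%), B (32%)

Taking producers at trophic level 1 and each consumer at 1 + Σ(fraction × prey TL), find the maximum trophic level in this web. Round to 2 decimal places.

3.56

B: 1 + 1 = 2
C: 1 + (0.43×2 + 0.57×1) = 2.43
D: 1 + (0.26×1 + 0.2×2.43 + 0.54×2) = 2.826
E: 1 + (0.68×2.826 + 0.32×2) = 3.56168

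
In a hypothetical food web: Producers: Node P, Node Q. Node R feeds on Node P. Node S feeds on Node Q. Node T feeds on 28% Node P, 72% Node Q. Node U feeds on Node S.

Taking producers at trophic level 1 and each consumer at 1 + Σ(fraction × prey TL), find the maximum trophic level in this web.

3

Node R: 1 + 1 = 2
Node S: 1 + 1 = 2
Node T: 1 + (0.28×1 + 0.72×1) = 2
Node U: 1 + 2 = 3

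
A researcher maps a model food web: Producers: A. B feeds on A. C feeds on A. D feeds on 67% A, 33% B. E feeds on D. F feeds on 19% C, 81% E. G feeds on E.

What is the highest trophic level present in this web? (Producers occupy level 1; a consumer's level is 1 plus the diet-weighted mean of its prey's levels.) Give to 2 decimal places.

4.33

B: 1 + 1 = 2
C: 1 + 1 = 2
D: 1 + (0.67×1 + 0.33×2) = 2.33
E: 1 + 2.33 = 3.33
F: 1 + (0.19×2 + 0.81×3.33) = 4.0773
G: 1 + 3.33 = 4.33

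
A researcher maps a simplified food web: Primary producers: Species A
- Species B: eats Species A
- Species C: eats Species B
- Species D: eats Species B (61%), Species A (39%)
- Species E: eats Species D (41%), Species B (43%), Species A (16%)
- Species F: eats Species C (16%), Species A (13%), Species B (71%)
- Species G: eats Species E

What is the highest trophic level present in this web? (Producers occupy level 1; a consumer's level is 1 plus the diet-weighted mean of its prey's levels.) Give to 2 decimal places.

Species B: 1 + 1 = 2
Species C: 1 + 2 = 3
Species D: 1 + (0.61×2 + 0.39×1) = 2.61
Species E: 1 + (0.41×2.61 + 0.43×2 + 0.16×1) = 3.0901
Species F: 1 + (0.16×3 + 0.13×1 + 0.71×2) = 3.03
Species G: 1 + 3.0901 = 4.0901

4.09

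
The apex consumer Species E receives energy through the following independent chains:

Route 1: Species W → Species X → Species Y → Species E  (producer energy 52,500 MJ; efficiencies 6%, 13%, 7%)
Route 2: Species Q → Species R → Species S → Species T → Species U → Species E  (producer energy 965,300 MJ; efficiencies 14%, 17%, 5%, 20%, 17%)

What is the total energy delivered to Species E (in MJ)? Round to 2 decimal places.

67.72 MJ

Route 1: 52500 × 0.06 × 0.13 × 0.07 = 28.665 MJ
Route 2: 965300 × 0.14 × 0.17 × 0.05 × 0.2 × 0.17 = 39.056038 MJ
Total at Species E: 28.665 + 39.056038 = 67.721038 MJ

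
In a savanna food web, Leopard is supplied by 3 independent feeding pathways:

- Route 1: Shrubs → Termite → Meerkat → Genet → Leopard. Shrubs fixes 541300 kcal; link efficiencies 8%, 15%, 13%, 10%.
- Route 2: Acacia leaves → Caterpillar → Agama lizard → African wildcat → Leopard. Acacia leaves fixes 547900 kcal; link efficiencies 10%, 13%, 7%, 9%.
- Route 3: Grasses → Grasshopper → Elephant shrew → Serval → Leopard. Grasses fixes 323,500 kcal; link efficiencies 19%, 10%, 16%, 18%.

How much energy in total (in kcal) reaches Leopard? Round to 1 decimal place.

306.3 kcal

Route 1: 541300 × 0.08 × 0.15 × 0.13 × 0.1 = 84.4428 kcal
Route 2: 547900 × 0.1 × 0.13 × 0.07 × 0.09 = 44.87301 kcal
Route 3: 323500 × 0.19 × 0.1 × 0.16 × 0.18 = 177.0192 kcal
Total at Leopard: 84.4428 + 44.87301 + 177.0192 = 306.33501 kcal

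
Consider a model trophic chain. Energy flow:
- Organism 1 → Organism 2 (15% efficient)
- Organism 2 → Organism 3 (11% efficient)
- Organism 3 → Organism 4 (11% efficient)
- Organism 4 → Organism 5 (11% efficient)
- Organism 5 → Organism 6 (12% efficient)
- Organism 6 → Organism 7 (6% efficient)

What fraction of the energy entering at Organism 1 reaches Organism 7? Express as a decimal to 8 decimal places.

0.00000144

Product of link efficiencies: 0.15 × 0.11 × 0.11 × 0.11 × 0.12 × 0.06 = 0.00000143748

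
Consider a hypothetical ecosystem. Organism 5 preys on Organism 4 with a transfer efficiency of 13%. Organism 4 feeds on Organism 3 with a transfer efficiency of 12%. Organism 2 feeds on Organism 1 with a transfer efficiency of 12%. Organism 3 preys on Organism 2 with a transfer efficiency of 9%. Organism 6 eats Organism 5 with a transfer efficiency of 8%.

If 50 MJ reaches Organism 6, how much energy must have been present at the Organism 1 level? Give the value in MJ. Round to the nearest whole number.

Cumulative transfer efficiency: 0.12 × 0.09 × 0.12 × 0.13 × 0.08 = 0.0000134784
Organism 1 energy = 50 / 0.0000134784 = 3709639 MJ

3709639 MJ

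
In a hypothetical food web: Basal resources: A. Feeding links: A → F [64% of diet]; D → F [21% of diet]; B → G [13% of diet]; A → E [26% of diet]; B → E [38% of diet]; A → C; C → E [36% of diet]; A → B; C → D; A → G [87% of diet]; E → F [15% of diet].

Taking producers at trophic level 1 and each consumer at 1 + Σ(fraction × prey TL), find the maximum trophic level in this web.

B: 1 + 1 = 2
C: 1 + 1 = 2
D: 1 + 2 = 3
E: 1 + (0.36×2 + 0.38×2 + 0.26×1) = 2.74
F: 1 + (0.21×3 + 0.64×1 + 0.15×2.74) = 2.681
G: 1 + (0.13×2 + 0.87×1) = 2.13

3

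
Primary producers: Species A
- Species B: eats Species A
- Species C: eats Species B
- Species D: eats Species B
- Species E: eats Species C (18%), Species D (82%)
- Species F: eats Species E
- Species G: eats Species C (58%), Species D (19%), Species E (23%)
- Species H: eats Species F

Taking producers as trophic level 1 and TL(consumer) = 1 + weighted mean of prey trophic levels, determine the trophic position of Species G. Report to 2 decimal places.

Species B: 1 + 1 = 2
Species C: 1 + 2 = 3
Species D: 1 + 2 = 3
Species E: 1 + (0.18×3 + 0.82×3) = 4
Species F: 1 + 4 = 5
Species G: 1 + (0.58×3 + 0.19×3 + 0.23×4) = 4.23
Species H: 1 + 5 = 6

4.23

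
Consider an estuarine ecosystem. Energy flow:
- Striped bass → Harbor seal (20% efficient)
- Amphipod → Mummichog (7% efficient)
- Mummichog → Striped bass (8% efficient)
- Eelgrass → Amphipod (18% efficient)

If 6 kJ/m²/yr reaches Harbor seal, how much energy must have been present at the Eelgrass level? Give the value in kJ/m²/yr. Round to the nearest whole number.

29762 kJ/m²/yr

Cumulative transfer efficiency: 0.18 × 0.07 × 0.08 × 0.2 = 0.0002016
Eelgrass energy = 6 / 0.0002016 = 29762 kJ/m²/yr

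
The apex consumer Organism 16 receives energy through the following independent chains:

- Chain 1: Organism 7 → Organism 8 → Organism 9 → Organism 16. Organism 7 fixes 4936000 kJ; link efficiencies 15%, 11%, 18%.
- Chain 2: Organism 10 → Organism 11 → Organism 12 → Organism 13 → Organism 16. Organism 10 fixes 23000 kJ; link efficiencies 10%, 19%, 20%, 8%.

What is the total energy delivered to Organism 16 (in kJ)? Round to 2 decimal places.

14666.91 kJ

Chain 1: 4936000 × 0.15 × 0.11 × 0.18 = 14659.92 kJ
Chain 2: 23000 × 0.1 × 0.19 × 0.2 × 0.08 = 6.992 kJ
Total at Organism 16: 14659.92 + 6.992 = 14666.912 kJ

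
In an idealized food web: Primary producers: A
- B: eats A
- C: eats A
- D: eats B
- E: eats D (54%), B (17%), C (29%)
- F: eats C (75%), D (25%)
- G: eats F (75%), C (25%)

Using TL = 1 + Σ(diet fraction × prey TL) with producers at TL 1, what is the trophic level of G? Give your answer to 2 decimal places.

3.94

B: 1 + 1 = 2
C: 1 + 1 = 2
D: 1 + 2 = 3
E: 1 + (0.54×3 + 0.17×2 + 0.29×2) = 3.54
F: 1 + (0.75×2 + 0.25×3) = 3.25
G: 1 + (0.75×3.25 + 0.25×2) = 3.9375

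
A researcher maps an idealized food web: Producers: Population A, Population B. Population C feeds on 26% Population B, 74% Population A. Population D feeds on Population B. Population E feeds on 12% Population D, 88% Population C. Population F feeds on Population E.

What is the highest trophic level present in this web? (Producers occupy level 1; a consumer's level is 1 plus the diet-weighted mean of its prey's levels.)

Population C: 1 + (0.26×1 + 0.74×1) = 2
Population D: 1 + 1 = 2
Population E: 1 + (0.12×2 + 0.88×2) = 3
Population F: 1 + 3 = 4

4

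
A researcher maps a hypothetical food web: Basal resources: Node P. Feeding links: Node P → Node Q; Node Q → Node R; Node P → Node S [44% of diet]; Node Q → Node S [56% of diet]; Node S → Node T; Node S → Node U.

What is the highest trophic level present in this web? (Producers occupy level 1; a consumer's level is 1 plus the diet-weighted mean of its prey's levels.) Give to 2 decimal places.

3.56

Node Q: 1 + 1 = 2
Node R: 1 + 2 = 3
Node S: 1 + (0.44×1 + 0.56×2) = 2.56
Node T: 1 + 2.56 = 3.56
Node U: 1 + 2.56 = 3.56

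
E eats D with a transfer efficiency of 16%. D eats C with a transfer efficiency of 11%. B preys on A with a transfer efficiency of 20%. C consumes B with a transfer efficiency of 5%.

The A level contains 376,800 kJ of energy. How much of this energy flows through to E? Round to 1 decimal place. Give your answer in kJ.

66.3 kJ

B: 376800 × 0.2 = 75360 kJ
C: 75360 × 0.05 = 3768 kJ
D: 3768 × 0.11 = 414.48 kJ
E: 414.48 × 0.16 = 66.3168 kJ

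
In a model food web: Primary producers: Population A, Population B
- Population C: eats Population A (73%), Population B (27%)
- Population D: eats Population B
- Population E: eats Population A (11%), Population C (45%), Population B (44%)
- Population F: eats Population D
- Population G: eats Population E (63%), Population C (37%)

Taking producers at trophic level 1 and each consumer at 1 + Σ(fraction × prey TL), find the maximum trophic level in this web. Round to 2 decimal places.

3.28

Population C: 1 + (0.73×1 + 0.27×1) = 2
Population D: 1 + 1 = 2
Population E: 1 + (0.11×1 + 0.45×2 + 0.44×1) = 2.45
Population F: 1 + 2 = 3
Population G: 1 + (0.63×2.45 + 0.37×2) = 3.2835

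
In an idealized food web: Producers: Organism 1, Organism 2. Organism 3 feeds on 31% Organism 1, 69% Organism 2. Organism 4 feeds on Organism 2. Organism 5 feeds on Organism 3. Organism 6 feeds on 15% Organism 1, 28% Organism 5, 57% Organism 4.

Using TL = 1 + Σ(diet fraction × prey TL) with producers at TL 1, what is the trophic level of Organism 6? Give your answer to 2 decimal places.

3.13

Organism 3: 1 + (0.31×1 + 0.69×1) = 2
Organism 4: 1 + 1 = 2
Organism 5: 1 + 2 = 3
Organism 6: 1 + (0.15×1 + 0.28×3 + 0.57×2) = 3.13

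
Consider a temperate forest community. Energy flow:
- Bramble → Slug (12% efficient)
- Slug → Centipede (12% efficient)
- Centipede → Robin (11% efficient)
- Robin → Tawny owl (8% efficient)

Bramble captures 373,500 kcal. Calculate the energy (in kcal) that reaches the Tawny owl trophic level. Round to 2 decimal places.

Slug: 373500 × 0.12 = 44820 kcal
Centipede: 44820 × 0.12 = 5378.4 kcal
Robin: 5378.4 × 0.11 = 591.624 kcal
Tawny owl: 591.624 × 0.08 = 47.32992 kcal

47.33 kcal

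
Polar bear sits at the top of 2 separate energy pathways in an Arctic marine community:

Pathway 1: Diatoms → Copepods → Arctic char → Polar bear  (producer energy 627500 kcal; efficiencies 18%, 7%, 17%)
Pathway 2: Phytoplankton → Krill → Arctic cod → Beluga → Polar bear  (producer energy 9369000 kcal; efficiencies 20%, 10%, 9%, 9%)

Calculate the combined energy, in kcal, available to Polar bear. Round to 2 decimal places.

2861.88 kcal

Pathway 1: 627500 × 0.18 × 0.07 × 0.17 = 1344.105 kcal
Pathway 2: 9369000 × 0.2 × 0.1 × 0.09 × 0.09 = 1517.778 kcal
Total at Polar bear: 1344.105 + 1517.778 = 2861.883 kcal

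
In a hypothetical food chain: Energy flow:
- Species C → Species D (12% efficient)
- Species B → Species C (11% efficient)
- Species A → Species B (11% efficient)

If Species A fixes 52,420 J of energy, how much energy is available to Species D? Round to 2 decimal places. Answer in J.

Species B: 52420 × 0.11 = 5766.2 J
Species C: 5766.2 × 0.11 = 634.282 J
Species D: 634.282 × 0.12 = 76.11384 J

76.11 J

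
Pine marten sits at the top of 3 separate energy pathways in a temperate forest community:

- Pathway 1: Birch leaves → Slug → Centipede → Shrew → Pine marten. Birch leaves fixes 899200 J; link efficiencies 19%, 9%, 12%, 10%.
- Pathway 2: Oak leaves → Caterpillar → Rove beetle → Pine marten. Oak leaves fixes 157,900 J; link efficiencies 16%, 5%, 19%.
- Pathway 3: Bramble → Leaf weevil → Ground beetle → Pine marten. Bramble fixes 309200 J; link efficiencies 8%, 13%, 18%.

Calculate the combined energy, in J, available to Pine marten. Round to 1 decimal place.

Pathway 1: 899200 × 0.19 × 0.09 × 0.12 × 0.1 = 184.51584 J
Pathway 2: 157900 × 0.16 × 0.05 × 0.19 = 240.008 J
Pathway 3: 309200 × 0.08 × 0.13 × 0.18 = 578.8224 J
Total at Pine marten: 184.51584 + 240.008 + 578.8224 = 1003.34624 J

1003.3 J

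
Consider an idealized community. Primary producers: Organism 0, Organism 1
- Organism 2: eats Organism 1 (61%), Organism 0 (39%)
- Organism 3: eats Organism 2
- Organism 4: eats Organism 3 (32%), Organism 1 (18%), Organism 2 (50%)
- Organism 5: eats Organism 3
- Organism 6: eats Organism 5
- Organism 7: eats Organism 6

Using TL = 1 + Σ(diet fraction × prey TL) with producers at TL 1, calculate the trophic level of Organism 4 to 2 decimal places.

3.14

Organism 2: 1 + (0.61×1 + 0.39×1) = 2
Organism 3: 1 + 2 = 3
Organism 4: 1 + (0.32×3 + 0.18×1 + 0.5×2) = 3.14
Organism 5: 1 + 3 = 4
Organism 6: 1 + 4 = 5
Organism 7: 1 + 5 = 6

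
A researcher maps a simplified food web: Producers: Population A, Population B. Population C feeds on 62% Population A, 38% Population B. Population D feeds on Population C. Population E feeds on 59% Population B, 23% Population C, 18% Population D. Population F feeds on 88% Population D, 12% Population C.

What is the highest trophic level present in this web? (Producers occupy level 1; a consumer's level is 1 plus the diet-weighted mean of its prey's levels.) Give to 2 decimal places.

3.88

Population C: 1 + (0.62×1 + 0.38×1) = 2
Population D: 1 + 2 = 3
Population E: 1 + (0.59×1 + 0.23×2 + 0.18×3) = 2.59
Population F: 1 + (0.88×3 + 0.12×2) = 3.88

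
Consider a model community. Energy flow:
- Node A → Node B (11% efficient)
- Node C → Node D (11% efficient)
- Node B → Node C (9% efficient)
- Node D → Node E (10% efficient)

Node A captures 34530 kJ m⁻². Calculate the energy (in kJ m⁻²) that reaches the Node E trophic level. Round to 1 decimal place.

3.8 kJ m⁻²

Node B: 34530 × 0.11 = 3798.3 kJ m⁻²
Node C: 3798.3 × 0.09 = 341.847 kJ m⁻²
Node D: 341.847 × 0.11 = 37.60317 kJ m⁻²
Node E: 37.60317 × 0.1 = 3.760317 kJ m⁻²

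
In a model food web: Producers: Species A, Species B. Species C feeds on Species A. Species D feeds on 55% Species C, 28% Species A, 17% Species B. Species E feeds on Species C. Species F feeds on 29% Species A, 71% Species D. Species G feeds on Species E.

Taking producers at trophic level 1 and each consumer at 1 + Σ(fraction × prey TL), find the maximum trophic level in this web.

Species C: 1 + 1 = 2
Species D: 1 + (0.55×2 + 0.28×1 + 0.17×1) = 2.55
Species E: 1 + 2 = 3
Species F: 1 + (0.29×1 + 0.71×2.55) = 3.1005
Species G: 1 + 3 = 4

4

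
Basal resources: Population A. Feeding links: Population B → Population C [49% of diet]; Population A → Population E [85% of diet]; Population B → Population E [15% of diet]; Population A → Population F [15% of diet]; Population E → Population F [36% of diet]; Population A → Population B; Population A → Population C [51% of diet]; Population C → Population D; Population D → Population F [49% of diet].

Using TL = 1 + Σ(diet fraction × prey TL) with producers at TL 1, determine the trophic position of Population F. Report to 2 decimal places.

Population B: 1 + 1 = 2
Population C: 1 + (0.51×1 + 0.49×2) = 2.49
Population D: 1 + 2.49 = 3.49
Population E: 1 + (0.85×1 + 0.15×2) = 2.15
Population F: 1 + (0.49×3.49 + 0.36×2.15 + 0.15×1) = 3.6341

3.63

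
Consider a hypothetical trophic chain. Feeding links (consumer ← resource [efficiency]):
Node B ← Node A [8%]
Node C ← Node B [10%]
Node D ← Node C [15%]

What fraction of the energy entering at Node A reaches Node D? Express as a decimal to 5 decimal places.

Product of link efficiencies: 0.08 × 0.1 × 0.15 = 0.0012

0.00120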